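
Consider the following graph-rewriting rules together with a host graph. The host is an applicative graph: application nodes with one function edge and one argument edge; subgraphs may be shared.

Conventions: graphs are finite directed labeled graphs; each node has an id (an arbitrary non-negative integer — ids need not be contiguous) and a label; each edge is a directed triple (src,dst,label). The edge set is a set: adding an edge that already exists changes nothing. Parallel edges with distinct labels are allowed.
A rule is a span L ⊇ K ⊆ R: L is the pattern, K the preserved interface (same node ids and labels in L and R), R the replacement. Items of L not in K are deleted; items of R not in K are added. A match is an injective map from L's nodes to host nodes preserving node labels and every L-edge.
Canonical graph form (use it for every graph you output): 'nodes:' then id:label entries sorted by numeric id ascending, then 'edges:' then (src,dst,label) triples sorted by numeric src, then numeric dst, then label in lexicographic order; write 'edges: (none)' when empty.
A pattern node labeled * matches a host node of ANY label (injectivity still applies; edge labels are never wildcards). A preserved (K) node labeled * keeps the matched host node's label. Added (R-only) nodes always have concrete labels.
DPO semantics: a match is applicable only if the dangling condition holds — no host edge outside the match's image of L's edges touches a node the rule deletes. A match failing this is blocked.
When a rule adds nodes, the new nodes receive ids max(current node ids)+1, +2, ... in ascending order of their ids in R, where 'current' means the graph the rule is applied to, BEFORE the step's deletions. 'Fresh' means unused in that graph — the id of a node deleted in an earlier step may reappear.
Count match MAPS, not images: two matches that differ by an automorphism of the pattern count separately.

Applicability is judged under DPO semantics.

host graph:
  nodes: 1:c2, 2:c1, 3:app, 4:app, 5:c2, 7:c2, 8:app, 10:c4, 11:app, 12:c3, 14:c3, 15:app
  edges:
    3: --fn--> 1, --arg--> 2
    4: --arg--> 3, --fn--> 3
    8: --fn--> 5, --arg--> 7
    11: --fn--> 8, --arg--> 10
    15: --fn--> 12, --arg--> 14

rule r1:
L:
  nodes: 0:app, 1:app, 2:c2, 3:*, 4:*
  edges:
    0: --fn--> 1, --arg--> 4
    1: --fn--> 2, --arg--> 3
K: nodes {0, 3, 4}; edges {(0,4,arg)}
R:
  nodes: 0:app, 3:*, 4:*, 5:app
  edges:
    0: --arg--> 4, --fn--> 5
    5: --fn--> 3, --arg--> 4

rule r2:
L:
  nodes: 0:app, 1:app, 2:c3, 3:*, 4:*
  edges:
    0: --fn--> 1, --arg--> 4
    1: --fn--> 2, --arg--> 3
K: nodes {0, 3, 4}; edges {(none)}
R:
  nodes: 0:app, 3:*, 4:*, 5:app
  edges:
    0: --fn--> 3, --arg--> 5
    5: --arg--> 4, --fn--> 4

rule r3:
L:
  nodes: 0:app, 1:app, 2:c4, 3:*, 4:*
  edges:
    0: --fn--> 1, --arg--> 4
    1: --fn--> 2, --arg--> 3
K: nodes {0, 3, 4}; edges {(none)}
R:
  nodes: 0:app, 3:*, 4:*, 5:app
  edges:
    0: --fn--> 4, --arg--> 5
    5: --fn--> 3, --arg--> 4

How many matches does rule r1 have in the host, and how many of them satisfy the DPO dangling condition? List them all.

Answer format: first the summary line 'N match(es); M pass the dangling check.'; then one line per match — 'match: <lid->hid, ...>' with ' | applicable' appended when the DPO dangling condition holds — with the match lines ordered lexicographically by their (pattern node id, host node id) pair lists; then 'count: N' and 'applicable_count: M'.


1 match(es); 1 pass the dangling check.
match: 0->11, 1->8, 2->5, 3->7, 4->10 | applicable
count: 1
applicable_count: 1


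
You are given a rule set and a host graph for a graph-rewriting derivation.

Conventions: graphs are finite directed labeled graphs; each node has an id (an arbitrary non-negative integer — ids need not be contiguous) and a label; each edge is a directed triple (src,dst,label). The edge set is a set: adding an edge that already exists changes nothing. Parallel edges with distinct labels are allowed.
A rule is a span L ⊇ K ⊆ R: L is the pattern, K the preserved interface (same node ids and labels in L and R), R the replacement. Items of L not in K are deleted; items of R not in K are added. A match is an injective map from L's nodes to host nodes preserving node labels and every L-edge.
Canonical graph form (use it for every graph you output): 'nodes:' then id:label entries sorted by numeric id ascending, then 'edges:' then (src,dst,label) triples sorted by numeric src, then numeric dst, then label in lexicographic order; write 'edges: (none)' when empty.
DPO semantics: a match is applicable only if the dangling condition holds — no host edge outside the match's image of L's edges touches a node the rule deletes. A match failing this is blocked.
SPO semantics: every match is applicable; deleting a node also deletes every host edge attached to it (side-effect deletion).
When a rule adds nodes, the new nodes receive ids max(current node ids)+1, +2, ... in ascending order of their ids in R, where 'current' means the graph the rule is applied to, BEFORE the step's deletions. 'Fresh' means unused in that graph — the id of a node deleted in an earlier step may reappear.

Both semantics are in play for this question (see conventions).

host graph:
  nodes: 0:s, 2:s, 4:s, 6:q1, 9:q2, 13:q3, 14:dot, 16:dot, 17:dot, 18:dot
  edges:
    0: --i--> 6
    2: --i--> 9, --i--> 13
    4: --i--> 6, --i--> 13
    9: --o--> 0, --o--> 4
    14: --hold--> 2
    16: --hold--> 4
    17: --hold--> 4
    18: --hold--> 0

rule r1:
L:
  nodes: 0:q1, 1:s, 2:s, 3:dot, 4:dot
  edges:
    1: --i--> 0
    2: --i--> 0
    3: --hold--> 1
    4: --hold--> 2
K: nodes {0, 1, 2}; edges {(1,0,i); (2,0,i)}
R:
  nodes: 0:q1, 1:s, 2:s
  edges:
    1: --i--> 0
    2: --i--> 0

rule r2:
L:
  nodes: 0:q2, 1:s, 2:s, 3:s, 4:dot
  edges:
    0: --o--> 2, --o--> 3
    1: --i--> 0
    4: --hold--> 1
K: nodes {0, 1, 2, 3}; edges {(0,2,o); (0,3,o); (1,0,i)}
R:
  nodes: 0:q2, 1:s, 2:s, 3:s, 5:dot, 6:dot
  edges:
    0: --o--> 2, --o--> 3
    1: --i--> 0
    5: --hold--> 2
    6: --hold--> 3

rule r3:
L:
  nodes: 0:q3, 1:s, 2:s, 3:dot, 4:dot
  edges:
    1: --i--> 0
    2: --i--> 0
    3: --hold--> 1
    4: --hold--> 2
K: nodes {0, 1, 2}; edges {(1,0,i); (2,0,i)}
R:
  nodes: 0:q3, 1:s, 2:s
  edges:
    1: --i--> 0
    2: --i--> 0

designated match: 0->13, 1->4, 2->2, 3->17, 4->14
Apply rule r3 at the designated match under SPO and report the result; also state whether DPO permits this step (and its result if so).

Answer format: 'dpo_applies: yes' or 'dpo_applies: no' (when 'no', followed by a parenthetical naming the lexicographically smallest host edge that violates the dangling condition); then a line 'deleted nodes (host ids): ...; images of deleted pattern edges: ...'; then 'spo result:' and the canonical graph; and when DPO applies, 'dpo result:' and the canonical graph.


dpo_applies: yes
deleted nodes (host ids): 14, 17; images of deleted pattern edges: (14,2,hold); (17,4,hold)
spo result:
nodes: 0:s, 2:s, 4:s, 6:q1, 9:q2, 13:q3, 16:dot, 18:dot
edges: (0,6,i); (2,9,i); (2,13,i); (4,6,i); (4,13,i); (9,0,o); (9,4,o); (16,4,hold); (18,0,hold)
dpo result:
nodes: 0:s, 2:s, 4:s, 6:q1, 9:q2, 13:q3, 16:dot, 18:dot
edges: (0,6,i); (2,9,i); (2,13,i); (4,6,i); (4,13,i); (9,0,o); (9,4,o); (16,4,hold); (18,0,hold)


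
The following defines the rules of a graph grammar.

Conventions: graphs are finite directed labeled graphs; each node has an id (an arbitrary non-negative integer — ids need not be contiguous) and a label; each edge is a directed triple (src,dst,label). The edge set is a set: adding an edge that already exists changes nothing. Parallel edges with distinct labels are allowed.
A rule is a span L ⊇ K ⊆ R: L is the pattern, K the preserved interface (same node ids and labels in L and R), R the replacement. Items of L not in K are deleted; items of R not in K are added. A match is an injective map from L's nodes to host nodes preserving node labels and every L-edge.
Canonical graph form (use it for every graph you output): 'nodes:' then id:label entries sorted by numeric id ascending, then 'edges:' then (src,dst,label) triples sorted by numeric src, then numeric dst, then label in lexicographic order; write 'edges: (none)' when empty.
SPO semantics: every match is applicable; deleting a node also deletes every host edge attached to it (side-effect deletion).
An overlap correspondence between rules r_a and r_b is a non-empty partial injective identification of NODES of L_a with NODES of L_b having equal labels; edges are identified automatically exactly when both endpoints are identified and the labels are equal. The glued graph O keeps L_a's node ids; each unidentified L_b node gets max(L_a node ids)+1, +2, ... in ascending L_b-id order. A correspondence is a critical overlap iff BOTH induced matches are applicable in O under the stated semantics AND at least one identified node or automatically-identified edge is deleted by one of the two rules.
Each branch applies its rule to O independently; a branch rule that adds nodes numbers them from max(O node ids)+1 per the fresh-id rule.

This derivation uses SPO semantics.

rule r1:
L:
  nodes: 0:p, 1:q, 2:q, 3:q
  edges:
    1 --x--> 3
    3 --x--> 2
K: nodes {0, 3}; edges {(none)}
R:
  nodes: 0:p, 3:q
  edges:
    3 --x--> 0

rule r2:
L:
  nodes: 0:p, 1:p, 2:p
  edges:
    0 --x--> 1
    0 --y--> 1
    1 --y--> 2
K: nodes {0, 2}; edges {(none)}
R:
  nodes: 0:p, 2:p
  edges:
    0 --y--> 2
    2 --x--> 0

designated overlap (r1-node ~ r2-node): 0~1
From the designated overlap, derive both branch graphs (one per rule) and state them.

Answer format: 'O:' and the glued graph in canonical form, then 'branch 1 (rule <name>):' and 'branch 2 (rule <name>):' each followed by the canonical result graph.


O:
nodes: 0:p, 1:q, 2:q, 3:q, 4:p, 5:p
edges: (0,5,y); (1,3,x); (3,2,x); (4,0,x); (4,0,y)
branch 1 (rule r1):
nodes: 0:p, 3:q, 4:p, 5:p
edges: (0,5,y); (3,0,x); (4,0,x); (4,0,y)
branch 2 (rule r2):
nodes: 1:q, 2:q, 3:q, 4:p, 5:p
edges: (1,3,x); (3,2,x); (4,5,y); (5,4,x)


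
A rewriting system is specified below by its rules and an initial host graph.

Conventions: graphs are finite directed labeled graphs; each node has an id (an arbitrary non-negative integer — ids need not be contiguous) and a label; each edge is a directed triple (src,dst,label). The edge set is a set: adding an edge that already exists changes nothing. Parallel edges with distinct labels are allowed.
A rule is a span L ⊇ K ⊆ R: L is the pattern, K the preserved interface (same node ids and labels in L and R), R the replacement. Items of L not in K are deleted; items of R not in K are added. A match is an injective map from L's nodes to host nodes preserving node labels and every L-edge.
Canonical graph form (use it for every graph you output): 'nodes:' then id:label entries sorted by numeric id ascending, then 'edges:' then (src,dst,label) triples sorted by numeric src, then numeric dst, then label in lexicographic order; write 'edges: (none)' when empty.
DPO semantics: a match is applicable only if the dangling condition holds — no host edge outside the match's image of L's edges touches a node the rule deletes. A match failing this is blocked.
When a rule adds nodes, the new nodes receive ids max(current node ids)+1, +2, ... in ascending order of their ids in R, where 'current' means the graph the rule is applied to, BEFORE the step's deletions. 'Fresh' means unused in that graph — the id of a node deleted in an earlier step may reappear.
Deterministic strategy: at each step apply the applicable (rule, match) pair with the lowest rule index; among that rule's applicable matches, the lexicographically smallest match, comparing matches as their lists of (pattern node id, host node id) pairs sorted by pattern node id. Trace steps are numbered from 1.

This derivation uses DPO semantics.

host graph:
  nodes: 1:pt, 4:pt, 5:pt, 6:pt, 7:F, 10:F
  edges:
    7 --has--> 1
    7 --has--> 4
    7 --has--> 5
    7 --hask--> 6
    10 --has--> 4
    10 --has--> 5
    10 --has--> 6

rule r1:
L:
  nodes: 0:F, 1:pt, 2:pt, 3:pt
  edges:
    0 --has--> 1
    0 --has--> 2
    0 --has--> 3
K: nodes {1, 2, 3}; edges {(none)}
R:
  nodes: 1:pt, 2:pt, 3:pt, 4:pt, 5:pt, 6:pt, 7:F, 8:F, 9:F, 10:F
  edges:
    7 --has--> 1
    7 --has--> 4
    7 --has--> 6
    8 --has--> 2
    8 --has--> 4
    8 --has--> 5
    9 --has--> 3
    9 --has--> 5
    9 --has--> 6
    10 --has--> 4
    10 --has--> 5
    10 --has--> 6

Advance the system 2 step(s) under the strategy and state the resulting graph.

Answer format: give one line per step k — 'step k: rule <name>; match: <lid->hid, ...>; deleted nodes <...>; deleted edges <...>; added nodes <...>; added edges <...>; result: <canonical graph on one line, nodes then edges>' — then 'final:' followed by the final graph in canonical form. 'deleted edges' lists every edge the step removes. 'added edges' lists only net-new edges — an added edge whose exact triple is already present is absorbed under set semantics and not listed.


step 1: rule r1; match: 0->10, 1->4, 2->5, 3->6; deleted nodes 10; deleted edges (10,4,has); (10,5,has); (10,6,has); added nodes 11, 12, 13, 14, 15, 16, 17; added edges (14,4,has); (14,11,has); (14,13,has); (15,5,has); (15,11,has); (15,12,has); (16,6,has); (16,12,has); (16,13,has); (17,11,has); (17,12,has); (17,13,has); result: nodes: 1:pt, 4:pt, 5:pt, 6:pt, 7:F, 11:pt, 12:pt, 13:pt, 14:F, 15:F, 16:F, 17:F edges: (7,1,has); (7,4,has); (7,5,has); (7,6,hask); (14,4,has); (14,11,has); (14,13,has); (15,5,has); (15,11,has); (15,12,has); (16,6,has); (16,12,has); (16,13,has); (17,11,has); (17,12,has); (17,13,has)
step 2: rule r1; match: 0->14, 1->4, 2->11, 3->13; deleted nodes 14; deleted edges (14,4,has); (14,11,has); (14,13,has); added nodes 18, 19, 20, 21, 22, 23, 24; added edges (21,4,has); (21,18,has); (21,20,has); (22,11,has); (22,18,has); (22,19,has); (23,13,has); (23,19,has); (23,20,has); (24,18,has); (24,19,has); (24,20,has); result: nodes: 1:pt, 4:pt, 5:pt, 6:pt, 7:F, 11:pt, 12:pt, 13:pt, 15:F, 16:F, 17:F, 18:pt, 19:pt, 20:pt, 21:F, 22:F, 23:F, 24:F edges: (7,1,has); (7,4,has); (7,5,has); (7,6,hask); (15,5,has); (15,11,has); (15,12,has); (16,6,has); (16,12,has); (16,13,has); (17,11,has); (17,12,has); (17,13,has); (21,4,has); (21,18,has); (21,20,has); (22,11,has); (22,18,has); (22,19,has); (23,13,has); (23,19,has); (23,20,has); (24,18,has); (24,19,has); (24,20,has)
final:
nodes: 1:pt, 4:pt, 5:pt, 6:pt, 7:F, 11:pt, 12:pt, 13:pt, 15:F, 16:F, 17:F, 18:pt, 19:pt, 20:pt, 21:F, 22:F, 23:F, 24:F
edges: (7,1,has); (7,4,has); (7,5,has); (7,6,hask); (15,5,has); (15,11,has); (15,12,has); (16,6,has); (16,12,has); (16,13,has); (17,11,has); (17,12,has); (17,13,has); (21,4,has); (21,18,has); (21,20,has); (22,11,has); (22,18,has); (22,19,has); (23,13,has); (23,19,has); (23,20,has); (24,18,has); (24,19,has); (24,20,has)


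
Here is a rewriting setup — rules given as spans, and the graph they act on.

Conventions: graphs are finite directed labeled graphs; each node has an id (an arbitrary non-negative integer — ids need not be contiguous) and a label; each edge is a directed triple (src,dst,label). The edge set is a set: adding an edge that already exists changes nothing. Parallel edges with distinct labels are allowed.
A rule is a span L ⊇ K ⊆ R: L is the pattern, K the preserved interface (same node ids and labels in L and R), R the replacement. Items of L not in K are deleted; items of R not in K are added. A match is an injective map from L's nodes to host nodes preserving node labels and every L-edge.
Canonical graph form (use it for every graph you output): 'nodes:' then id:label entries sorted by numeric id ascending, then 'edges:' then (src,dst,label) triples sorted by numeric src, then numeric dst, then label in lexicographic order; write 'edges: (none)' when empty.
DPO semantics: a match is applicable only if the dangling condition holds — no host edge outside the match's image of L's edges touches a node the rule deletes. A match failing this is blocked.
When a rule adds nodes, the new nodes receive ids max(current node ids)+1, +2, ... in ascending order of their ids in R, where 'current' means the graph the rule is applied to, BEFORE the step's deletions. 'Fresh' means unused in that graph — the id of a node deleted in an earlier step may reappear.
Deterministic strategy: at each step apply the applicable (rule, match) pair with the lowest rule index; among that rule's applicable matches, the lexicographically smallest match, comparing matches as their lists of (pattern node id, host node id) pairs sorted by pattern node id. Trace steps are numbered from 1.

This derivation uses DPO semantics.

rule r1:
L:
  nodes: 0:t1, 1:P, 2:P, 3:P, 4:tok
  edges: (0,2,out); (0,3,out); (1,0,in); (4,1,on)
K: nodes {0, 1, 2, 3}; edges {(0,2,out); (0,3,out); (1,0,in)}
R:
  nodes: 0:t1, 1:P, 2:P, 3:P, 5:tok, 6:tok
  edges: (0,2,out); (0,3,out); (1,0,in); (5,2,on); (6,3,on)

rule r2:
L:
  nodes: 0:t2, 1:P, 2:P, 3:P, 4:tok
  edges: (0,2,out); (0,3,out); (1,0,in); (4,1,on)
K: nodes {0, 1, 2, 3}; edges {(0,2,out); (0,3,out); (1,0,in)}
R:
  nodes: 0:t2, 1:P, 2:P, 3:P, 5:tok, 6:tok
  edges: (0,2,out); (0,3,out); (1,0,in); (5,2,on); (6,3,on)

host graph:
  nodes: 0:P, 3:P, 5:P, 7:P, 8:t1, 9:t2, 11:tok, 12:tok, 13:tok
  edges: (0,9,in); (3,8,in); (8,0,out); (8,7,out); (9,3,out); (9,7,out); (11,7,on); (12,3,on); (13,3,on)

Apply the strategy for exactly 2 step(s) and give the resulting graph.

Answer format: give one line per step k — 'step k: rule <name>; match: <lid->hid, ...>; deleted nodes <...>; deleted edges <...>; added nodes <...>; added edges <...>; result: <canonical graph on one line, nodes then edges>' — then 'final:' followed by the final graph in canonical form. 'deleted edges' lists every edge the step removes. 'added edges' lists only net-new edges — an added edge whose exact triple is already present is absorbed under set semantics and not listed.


step 1: rule r1; match: 0->8, 1->3, 2->0, 3->7, 4->12; deleted nodes 12; deleted edges (12,3,on); added nodes 14, 15; added edges (14,0,on); (15,7,on); result: nodes: 0:P, 3:P, 5:P, 7:P, 8:t1, 9:t2, 11:tok, 13:tok, 14:tok, 15:tok edges: (0,9,in); (3,8,in); (8,0,out); (8,7,out); (9,3,out); (9,7,out); (11,7,on); (13,3,on); (14,0,on); (15,7,on)
step 2: rule r1; match: 0->8, 1->3, 2->0, 3->7, 4->13; deleted nodes 13; deleted edges (13,3,on); added nodes 16, 17; added edges (16,0,on); (17,7,on); result: nodes: 0:P, 3:P, 5:P, 7:P, 8:t1, 9:t2, 11:tok, 14:tok, 15:tok, 16:tok, 17:tok edges: (0,9,in); (3,8,in); (8,0,out); (8,7,out); (9,3,out); (9,7,out); (11,7,on); (14,0,on); (15,7,on); (16,0,on); (17,7,on)
final:
nodes: 0:P, 3:P, 5:P, 7:P, 8:t1, 9:t2, 11:tok, 14:tok, 15:tok, 16:tok, 17:tok
edges: (0,9,in); (3,8,in); (8,0,out); (8,7,out); (9,3,out); (9,7,out); (11,7,on); (14,0,on); (15,7,on); (16,0,on); (17,7,on)


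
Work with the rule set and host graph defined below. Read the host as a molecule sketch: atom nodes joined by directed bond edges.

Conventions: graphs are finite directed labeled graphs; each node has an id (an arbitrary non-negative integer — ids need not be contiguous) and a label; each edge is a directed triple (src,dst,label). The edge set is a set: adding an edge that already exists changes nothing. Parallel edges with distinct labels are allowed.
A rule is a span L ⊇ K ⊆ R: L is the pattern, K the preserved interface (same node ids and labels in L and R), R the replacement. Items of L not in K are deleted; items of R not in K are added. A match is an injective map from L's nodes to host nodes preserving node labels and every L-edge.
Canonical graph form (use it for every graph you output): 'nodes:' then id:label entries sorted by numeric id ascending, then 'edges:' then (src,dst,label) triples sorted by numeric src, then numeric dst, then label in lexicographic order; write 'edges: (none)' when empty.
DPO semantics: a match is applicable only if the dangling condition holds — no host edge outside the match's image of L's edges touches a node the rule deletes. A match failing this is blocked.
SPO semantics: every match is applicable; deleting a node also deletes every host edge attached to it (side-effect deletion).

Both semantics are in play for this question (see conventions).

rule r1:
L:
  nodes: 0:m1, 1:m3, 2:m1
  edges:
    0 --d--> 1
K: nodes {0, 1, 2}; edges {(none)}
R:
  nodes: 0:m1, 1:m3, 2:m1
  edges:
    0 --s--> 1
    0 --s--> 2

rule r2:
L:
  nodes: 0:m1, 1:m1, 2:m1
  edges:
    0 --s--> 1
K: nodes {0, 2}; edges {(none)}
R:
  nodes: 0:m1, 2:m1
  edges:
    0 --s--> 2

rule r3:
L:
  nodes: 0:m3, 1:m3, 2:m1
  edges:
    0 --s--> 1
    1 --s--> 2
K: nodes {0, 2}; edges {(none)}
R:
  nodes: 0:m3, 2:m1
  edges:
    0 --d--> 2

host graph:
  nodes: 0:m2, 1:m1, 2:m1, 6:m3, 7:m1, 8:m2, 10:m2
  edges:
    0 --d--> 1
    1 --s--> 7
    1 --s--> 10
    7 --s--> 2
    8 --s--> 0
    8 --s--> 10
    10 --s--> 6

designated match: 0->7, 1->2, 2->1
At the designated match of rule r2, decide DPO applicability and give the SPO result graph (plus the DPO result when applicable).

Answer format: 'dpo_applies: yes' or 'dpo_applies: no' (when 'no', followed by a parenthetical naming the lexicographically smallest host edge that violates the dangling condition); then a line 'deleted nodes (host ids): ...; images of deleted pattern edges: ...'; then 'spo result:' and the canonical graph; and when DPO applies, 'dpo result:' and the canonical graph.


dpo_applies: yes
deleted nodes (host ids): 2; images of deleted pattern edges: (7,2,s)
spo result:
nodes: 0:m2, 1:m1, 6:m3, 7:m1, 8:m2, 10:m2
edges: (0,1,d); (1,7,s); (1,10,s); (7,1,s); (8,0,s); (8,10,s); (10,6,s)
dpo result:
nodes: 0:m2, 1:m1, 6:m3, 7:m1, 8:m2, 10:m2
edges: (0,1,d); (1,7,s); (1,10,s); (7,1,s); (8,0,s); (8,10,s); (10,6,s)


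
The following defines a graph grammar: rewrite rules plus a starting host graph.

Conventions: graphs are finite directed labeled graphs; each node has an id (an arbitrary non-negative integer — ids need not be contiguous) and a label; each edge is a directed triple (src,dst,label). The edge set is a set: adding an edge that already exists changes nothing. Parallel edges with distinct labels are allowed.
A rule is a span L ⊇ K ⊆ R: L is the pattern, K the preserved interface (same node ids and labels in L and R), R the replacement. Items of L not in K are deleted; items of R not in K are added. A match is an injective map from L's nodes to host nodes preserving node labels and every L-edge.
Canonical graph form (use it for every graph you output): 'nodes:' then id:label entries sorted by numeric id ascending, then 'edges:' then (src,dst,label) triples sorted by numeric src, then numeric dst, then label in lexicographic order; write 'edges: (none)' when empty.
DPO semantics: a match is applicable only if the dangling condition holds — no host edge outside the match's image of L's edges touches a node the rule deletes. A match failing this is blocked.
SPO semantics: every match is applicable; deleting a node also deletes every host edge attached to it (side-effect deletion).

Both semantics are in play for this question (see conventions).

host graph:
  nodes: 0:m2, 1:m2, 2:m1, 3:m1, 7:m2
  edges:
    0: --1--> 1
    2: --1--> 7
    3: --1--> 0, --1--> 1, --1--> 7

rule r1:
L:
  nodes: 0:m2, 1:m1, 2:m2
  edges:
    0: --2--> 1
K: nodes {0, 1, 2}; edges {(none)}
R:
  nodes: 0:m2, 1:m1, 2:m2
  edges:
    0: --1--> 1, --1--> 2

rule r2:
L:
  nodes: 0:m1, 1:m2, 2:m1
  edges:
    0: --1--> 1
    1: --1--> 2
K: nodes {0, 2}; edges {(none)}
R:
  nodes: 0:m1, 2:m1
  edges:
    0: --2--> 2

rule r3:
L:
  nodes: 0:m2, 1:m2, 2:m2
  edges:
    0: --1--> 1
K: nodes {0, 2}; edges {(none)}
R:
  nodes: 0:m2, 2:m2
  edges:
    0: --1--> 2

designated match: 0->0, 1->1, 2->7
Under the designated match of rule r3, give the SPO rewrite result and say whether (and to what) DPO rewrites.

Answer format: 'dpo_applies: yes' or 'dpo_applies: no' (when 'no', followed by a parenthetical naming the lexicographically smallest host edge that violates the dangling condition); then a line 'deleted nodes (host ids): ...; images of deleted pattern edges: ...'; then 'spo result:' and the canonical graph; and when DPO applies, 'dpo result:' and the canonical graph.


dpo_applies: no
(the rule deletes node 1, which keeps host edge (3,1,1) outside the match image — the dangling condition fails, DPO blocks; SPO proceeds and side-deletes such edges)
deleted nodes (host ids): 1; images of deleted pattern edges: (0,1,1)
spo result:
nodes: 0:m2, 2:m1, 3:m1, 7:m2
edges: (0,7,1); (2,7,1); (3,0,1); (3,7,1)


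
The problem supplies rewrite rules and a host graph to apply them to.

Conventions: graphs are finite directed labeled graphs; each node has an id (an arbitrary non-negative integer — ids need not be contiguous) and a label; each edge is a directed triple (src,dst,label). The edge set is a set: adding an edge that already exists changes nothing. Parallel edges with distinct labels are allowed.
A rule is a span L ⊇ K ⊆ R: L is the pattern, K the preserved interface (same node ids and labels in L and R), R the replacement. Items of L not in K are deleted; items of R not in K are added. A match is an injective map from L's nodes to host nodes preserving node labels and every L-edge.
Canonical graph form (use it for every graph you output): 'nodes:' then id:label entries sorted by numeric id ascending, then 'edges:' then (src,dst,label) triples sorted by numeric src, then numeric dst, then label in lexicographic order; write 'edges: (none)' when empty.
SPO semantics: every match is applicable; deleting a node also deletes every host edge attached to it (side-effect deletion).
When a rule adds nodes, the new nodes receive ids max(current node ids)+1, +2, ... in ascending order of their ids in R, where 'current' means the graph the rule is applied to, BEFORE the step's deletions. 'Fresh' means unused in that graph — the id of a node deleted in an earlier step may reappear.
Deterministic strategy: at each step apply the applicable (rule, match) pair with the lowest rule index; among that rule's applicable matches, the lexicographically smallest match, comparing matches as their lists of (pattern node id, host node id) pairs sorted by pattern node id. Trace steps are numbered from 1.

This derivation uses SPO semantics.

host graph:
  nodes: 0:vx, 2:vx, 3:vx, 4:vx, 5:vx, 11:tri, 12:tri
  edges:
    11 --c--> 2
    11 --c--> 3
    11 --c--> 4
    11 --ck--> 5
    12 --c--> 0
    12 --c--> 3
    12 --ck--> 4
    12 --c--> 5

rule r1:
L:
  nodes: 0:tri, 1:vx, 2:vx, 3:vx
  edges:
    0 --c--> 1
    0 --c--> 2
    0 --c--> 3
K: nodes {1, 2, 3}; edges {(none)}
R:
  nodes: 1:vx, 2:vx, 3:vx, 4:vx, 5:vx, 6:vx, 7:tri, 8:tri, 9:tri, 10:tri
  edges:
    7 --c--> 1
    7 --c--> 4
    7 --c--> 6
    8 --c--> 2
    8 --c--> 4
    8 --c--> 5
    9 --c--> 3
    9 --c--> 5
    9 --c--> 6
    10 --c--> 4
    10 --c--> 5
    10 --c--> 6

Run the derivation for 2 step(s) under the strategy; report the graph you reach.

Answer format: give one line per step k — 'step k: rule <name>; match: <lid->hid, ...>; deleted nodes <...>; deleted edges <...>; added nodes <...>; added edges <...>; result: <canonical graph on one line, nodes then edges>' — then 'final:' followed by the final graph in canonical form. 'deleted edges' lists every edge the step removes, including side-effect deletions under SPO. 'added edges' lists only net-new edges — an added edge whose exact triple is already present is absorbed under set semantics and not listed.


step 1: rule r1; match: 0->11, 1->2, 2->3, 3->4; deleted nodes 11; deleted edges (11,2,c); (11,3,c); (11,4,c); (11,5,ck); added nodes 13, 14, 15, 16, 17, 18, 19; added edges (16,2,c); (16,13,c); (16,15,c); (17,3,c); (17,13,c); (17,14,c); (18,4,c); (18,14,c); (18,15,c); (19,13,c); (19,14,c); (19,15,c); result: nodes: 0:vx, 2:vx, 3:vx, 4:vx, 5:vx, 12:tri, 13:vx, 14:vx, 15:vx, 16:tri, 17:tri, 18:tri, 19:tri edges: (12,0,c); (12,3,c); (12,4,ck); (12,5,c); (16,2,c); (16,13,c); (16,15,c); (17,3,c); (17,13,c); (17,14,c); (18,4,c); (18,14,c); (18,15,c); (19,13,c); (19,14,c); (19,15,c)
step 2: rule r1; match: 0->12, 1->0, 2->3, 3->5; deleted nodes 12; deleted edges (12,0,c); (12,3,c); (12,4,ck); (12,5,c); added nodes 20, 21, 22, 23, 24, 25, 26; added edges (23,0,c); (23,20,c); (23,22,c); (24,3,c); (24,20,c); (24,21,c); (25,5,c); (25,21,c); (25,22,c); (26,20,c); (26,21,c); (26,22,c); result: nodes: 0:vx, 2:vx, 3:vx, 4:vx, 5:vx, 13:vx, 14:vx, 15:vx, 16:tri, 17:tri, 18:tri, 19:tri, 20:vx, 21:vx, 22:vx, 23:tri, 24:tri, 25:tri, 26:tri edges: (16,2,c); (16,13,c); (16,15,c); (17,3,c); (17,13,c); (17,14,c); (18,4,c); (18,14,c); (18,15,c); (19,13,c); (19,14,c); (19,15,c); (23,0,c); (23,20,c); (23,22,c); (24,3,c); (24,20,c); (24,21,c); (25,5,c); (25,21,c); (25,22,c); (26,20,c); (26,21,c); (26,22,c)
final:
nodes: 0:vx, 2:vx, 3:vx, 4:vx, 5:vx, 13:vx, 14:vx, 15:vx, 16:tri, 17:tri, 18:tri, 19:tri, 20:vx, 21:vx, 22:vx, 23:tri, 24:tri, 25:tri, 26:tri
edges: (16,2,c); (16,13,c); (16,15,c); (17,3,c); (17,13,c); (17,14,c); (18,4,c); (18,14,c); (18,15,c); (19,13,c); (19,14,c); (19,15,c); (23,0,c); (23,20,c); (23,22,c); (24,3,c); (24,20,c); (24,21,c); (25,5,c); (25,21,c); (25,22,c); (26,20,c); (26,21,c); (26,22,c)


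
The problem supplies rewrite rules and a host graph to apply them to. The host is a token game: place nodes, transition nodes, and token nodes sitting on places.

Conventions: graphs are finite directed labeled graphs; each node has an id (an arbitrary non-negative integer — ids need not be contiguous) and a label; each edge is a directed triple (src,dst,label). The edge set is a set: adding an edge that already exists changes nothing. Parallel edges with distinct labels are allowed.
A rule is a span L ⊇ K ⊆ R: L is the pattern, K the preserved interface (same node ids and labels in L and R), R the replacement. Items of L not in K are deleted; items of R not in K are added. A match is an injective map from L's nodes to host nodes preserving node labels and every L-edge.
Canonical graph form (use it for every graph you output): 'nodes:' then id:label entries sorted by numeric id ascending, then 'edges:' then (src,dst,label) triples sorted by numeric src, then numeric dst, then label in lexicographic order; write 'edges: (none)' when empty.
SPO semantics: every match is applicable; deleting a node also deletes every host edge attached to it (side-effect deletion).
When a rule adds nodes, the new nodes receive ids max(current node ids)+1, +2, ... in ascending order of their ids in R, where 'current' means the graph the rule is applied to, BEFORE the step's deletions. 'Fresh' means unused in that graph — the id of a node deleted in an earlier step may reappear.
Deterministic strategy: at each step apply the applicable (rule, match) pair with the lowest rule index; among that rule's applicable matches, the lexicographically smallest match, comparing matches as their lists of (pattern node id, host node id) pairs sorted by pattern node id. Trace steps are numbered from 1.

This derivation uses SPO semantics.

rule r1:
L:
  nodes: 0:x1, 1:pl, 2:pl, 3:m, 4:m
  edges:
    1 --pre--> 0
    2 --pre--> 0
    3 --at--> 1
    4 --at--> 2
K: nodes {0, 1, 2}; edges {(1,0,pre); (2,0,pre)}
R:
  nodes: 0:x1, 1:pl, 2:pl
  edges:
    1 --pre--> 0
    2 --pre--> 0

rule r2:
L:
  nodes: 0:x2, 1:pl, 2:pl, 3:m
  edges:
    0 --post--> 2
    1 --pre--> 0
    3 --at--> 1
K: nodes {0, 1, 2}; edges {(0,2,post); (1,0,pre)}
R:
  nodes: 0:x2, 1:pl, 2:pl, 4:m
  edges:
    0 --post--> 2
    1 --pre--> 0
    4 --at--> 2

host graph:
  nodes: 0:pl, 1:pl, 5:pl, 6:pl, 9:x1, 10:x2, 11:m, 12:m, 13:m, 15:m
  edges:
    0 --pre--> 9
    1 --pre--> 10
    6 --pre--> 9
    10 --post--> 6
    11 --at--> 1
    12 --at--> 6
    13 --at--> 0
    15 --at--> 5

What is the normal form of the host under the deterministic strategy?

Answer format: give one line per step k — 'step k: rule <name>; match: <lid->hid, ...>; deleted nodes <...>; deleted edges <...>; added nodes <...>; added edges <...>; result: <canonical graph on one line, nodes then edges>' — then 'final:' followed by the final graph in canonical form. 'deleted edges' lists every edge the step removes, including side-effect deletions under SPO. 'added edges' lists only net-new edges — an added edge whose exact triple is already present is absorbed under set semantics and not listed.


step 1: rule r1; match: 0->9, 1->0, 2->6, 3->13, 4->12; deleted nodes 12, 13; deleted edges (12,6,at); (13,0,at); added nodes (none); added edges (none); result: nodes: 0:pl, 1:pl, 5:pl, 6:pl, 9:x1, 10:x2, 11:m, 15:m edges: (0,9,pre); (1,10,pre); (6,9,pre); (10,6,post); (11,1,at); (15,5,at)
step 2: rule r2; match: 0->10, 1->1, 2->6, 3->11; deleted nodes 11; deleted edges (11,1,at); added nodes 16; added edges (16,6,at); result: nodes: 0:pl, 1:pl, 5:pl, 6:pl, 9:x1, 10:x2, 15:m, 16:m edges: (0,9,pre); (1,10,pre); (6,9,pre); (10,6,post); (15,5,at); (16,6,at)
final:
nodes: 0:pl, 1:pl, 5:pl, 6:pl, 9:x1, 10:x2, 15:m, 16:m
edges: (0,9,pre); (1,10,pre); (6,9,pre); (10,6,post); (15,5,at); (16,6,at)


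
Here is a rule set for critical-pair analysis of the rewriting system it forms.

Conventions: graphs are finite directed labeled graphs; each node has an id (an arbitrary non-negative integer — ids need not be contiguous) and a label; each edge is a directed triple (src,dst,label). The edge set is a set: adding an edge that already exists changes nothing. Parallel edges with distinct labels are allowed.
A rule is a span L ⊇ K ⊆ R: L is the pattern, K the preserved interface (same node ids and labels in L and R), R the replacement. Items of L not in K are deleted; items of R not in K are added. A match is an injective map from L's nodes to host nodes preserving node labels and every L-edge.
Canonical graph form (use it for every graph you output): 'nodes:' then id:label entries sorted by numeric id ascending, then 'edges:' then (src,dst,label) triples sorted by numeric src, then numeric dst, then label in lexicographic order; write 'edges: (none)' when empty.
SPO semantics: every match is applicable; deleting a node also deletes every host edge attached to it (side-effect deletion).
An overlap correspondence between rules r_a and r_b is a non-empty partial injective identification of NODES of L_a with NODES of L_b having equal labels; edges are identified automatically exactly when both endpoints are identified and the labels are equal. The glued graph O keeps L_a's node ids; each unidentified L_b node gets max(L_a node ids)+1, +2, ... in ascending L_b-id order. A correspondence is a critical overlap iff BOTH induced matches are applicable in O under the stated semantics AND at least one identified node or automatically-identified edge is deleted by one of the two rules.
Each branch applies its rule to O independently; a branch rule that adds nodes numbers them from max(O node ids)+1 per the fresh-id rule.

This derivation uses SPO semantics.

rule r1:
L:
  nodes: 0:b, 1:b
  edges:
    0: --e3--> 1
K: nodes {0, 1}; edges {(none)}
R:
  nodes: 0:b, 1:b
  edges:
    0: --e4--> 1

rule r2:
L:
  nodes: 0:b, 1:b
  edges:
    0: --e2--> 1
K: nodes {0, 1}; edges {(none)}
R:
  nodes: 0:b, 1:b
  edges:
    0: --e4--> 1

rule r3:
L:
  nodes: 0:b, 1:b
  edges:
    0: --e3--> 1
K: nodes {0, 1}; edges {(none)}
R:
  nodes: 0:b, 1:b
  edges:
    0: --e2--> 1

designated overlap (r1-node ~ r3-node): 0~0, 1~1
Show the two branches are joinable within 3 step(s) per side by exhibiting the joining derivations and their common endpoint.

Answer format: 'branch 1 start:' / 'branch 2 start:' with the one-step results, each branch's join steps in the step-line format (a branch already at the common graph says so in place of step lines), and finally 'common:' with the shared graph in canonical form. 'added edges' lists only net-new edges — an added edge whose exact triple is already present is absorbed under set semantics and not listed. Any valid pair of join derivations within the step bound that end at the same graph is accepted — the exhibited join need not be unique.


branch 1 start:
nodes: 0:b, 1:b
edges: (0,1,e4)
branch 2 start:
nodes: 0:b, 1:b
edges: (0,1,e2)
branch 1: already at the common graph (0 steps)
branch 2 step 1: rule r2; match: 0->0, 1->1; deleted nodes (none); deleted edges (0,1,e2); added nodes (none); added edges (0,1,e4); result: nodes: 0:b, 1:b edges: (0,1,e4)
common:
nodes: 0:b, 1:b
edges: (0,1,e4)


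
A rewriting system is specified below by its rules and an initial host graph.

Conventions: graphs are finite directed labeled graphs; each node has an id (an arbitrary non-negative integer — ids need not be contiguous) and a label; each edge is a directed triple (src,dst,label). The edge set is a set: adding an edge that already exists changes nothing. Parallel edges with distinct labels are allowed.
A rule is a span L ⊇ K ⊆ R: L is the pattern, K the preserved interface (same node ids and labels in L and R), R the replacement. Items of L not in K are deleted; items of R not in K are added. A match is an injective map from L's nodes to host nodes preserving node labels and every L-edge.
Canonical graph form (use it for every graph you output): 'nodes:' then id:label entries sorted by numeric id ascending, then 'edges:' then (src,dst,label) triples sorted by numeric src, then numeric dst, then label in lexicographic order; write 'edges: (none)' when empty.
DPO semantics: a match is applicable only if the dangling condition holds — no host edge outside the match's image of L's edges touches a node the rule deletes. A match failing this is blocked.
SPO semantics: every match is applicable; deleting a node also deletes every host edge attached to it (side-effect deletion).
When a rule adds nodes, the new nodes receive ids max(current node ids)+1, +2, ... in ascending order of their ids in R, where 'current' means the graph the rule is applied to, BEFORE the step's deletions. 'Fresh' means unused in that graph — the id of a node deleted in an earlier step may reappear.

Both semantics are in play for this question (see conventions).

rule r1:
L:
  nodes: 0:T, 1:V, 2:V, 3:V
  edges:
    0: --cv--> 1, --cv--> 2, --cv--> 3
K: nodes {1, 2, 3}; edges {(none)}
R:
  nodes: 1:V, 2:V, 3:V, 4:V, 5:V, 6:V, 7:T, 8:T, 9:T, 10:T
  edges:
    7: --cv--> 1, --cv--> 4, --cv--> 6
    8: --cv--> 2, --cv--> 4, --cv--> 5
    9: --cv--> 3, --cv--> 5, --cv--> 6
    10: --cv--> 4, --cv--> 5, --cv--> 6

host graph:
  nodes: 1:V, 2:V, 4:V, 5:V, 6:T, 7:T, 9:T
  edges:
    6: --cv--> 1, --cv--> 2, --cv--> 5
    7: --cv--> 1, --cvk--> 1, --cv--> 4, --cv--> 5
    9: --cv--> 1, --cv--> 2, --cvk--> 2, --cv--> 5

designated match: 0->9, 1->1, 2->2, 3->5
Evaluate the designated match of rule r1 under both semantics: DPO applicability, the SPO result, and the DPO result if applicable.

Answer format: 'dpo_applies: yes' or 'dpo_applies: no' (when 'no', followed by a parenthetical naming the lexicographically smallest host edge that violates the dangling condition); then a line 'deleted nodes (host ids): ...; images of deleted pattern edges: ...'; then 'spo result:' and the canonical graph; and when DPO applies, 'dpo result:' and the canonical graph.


dpo_applies: no
(the rule deletes node 9, which keeps host edge (9,2,cvk) outside the match image — the dangling condition fails, DPO blocks; SPO proceeds and side-deletes such edges)
deleted nodes (host ids): 9; images of deleted pattern edges: (9,1,cv); (9,2,cv); (9,5,cv)
spo result:
nodes: 1:V, 2:V, 4:V, 5:V, 6:T, 7:T, 10:V, 11:V, 12:V, 13:T, 14:T, 15:T, 16:T
edges: (6,1,cv); (6,2,cv); (6,5,cv); (7,1,cv); (7,1,cvk); (7,4,cv); (7,5,cv); (13,1,cv); (13,10,cv); (13,12,cv); (14,2,cv); (14,10,cv); (14,11,cv); (15,5,cv); (15,11,cv); (15,12,cv); (16,10,cv); (16,11,cv); (16,12,cv)


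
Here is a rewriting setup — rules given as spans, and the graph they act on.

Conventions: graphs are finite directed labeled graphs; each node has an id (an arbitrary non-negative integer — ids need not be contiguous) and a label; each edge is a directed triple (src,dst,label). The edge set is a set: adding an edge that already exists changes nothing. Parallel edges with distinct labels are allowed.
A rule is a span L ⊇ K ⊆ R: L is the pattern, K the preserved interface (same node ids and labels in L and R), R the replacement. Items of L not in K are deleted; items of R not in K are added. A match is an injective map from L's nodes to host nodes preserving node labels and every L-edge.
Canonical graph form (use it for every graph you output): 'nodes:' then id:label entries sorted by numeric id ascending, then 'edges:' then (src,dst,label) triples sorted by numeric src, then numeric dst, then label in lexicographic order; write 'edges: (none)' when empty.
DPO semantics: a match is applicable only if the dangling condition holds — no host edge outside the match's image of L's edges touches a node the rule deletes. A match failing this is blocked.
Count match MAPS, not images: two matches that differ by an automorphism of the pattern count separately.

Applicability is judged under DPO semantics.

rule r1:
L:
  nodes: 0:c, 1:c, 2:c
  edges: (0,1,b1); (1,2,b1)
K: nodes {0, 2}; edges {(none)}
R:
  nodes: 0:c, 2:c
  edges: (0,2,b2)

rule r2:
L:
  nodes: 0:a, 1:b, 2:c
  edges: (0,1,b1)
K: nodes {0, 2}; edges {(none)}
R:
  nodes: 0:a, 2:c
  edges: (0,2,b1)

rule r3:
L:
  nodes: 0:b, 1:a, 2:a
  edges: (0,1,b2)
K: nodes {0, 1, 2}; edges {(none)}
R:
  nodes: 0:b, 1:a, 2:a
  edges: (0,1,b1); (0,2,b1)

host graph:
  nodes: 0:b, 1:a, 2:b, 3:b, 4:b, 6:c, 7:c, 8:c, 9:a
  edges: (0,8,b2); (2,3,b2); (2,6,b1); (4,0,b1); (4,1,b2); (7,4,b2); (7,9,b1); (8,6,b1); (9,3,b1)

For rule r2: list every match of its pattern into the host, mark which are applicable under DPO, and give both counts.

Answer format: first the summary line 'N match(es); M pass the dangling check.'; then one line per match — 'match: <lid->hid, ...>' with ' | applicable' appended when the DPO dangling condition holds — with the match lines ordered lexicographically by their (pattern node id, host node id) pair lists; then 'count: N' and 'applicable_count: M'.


3 match(es); 0 pass the dangling check.
match: 0->9, 1->3, 2->6
match: 0->9, 1->3, 2->7
match: 0->9, 1->3, 2->8
count: 3
applicable_count: 0
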